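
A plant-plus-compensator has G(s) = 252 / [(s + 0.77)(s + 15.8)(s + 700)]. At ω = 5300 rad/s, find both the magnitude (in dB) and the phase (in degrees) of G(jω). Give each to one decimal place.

|j5300 + 0.77| = √(5300² + 0.77²) = 5300
|j5300 + 15.8| = √(5300² + 15.8²) = 5300
|j5300 + 700| = √(5300² + 700²) = 5346
|G(j5300)| = 252 / (5300 × 5300 × 5346) = 1.6781e-09
20 log₁₀(1.6781e-09) = -175.50 dB
∠(j5300 + 0.77) = arctan(5300/0.77) = 89.99°
∠(j5300 + 15.8) = arctan(5300/15.8) = 89.83°
∠(j5300 + 700) = arctan(5300/700) = 82.48°
∠G(j5300) = − (89.99° + 89.83° + 82.48°) = -262.30°

|G| = -175.5 dB, ∠G = -262.3°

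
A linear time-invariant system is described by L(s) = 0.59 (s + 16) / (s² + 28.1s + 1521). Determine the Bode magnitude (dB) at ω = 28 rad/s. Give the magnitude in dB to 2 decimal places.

|j28 + 16| = √(28² + 16²) = 32.25
|(j28)² + 28.1(j28) + 1521| = |737 + j786.8| = 1078
|L(j28)| = 0.59 × 32.25 / 1078 = 0.017649
20 log₁₀(0.017649) = -35.066 dB

-35.07 dB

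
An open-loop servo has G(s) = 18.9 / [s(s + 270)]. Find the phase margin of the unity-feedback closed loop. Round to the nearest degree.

90°

Gain crossover: |G(jω)| = 1 at ω ≈ 0.07 rad/s.
∠G(j0.07) = −90° − arctan(0.07/270) ≈ -90.01°
PM = 180° + (-90.01°) = 89.99°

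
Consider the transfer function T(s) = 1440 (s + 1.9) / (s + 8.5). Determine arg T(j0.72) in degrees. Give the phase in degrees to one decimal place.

∠(j0.72 + 1.9) = arctan(0.72/1.9) = 20.75°
∠(j0.72 + 8.5) = arctan(0.72/8.5) = 4.84°
∠T(j0.72) = 20.75° − 4.84° = 15.91°

15.9°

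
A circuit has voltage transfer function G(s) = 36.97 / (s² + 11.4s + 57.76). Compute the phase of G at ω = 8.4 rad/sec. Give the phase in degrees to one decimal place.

∠[(j8.4)² + 11.4(j8.4) + 57.76] = ∠[-12.8 + j95.76] = 97.61°
∠G(j8.4) = −97.61° = -97.61°

-97.6°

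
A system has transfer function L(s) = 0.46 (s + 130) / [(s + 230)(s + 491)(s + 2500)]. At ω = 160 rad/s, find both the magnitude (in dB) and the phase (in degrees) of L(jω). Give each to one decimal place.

|L| = -131.6 dB, ∠L = -5.6°

|j160 + 130| = √(160² + 130²) = 206.2
|j160 + 230| = √(160² + 230²) = 280.2
|j160 + 491| = √(160² + 491²) = 516.4
|j160 + 2500| = √(160² + 2500²) = 2505
|L(j160)| = 0.46 × 206.2 / (280.2 × 516.4 × 2505) = 2.6163e-07
20 log₁₀(2.6163e-07) = -131.65 dB
∠(j160 + 130) = arctan(160/130) = 50.91°
∠(j160 + 230) = arctan(160/230) = 34.82°
∠(j160 + 491) = arctan(160/491) = 18.05°
∠(j160 + 2500) = arctan(160/2500) = 3.66°
∠L(j160) = 50.91° − (34.82° + 18.05° + 3.66°) = -5.63°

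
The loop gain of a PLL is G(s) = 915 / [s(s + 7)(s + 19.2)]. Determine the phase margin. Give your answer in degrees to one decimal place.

Gain crossover: |G(jω)| = 1 at ω ≈ 5.25 rad/s.
∠G(j5.25) = −90° − arctan(5.25/7) − arctan(5.25/19.2) ≈ -142.18°
PM = 180° + (-142.18°) = 37.82°

37.8°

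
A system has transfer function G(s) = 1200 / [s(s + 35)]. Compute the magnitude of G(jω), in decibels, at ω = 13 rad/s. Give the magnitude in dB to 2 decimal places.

|j13 + 35| = √(13² + 35²) = 37.34
|j13| = 13
|G(j13)| = 1200 / (37.34 × 13) = 2.4723
20 log₁₀(2.4723) = 7.862 dB

7.86 dB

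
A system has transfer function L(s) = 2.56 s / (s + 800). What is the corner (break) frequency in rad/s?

The single real pole at s = −800 gives a corner at ω = 800 rad/s.

800 rad/s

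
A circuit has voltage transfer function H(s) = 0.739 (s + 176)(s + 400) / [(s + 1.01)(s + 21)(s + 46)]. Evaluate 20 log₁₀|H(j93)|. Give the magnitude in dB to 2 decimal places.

-23.65 dB

|j93 + 176| = √(93² + 176²) = 199.1
|j93 + 400| = √(93² + 400²) = 410.7
|j93 + 1.01| = √(93² + 1.01²) = 93.01
|j93 + 21| = √(93² + 21²) = 95.34
|j93 + 46| = √(93² + 46²) = 103.8
|H(j93)| = 0.739 × 199.1 × 410.7 / (93.01 × 95.34 × 103.8) = 0.065663
20 log₁₀(0.065663) = -23.654 dB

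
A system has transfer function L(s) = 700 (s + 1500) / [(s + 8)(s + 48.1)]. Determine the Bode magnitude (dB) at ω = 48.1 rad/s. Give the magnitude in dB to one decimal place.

|j48.1 + 1500| = √(48.1² + 1500²) = 1501
|j48.1 + 8| = √(48.1² + 8²) = 48.76
|j48.1 + 48.1| = √(48.1² + 48.1²) = 68.02
|L(j48.1)| = 700 × 1501 / (48.76 × 68.02) = 316.72
20 log₁₀(316.72) = 50.01 dB

50.0 dB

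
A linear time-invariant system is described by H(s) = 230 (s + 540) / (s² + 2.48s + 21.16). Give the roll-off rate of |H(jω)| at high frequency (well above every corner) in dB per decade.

-20 dB/decade

With 1 zero and 2 poles, the high-frequency asymptotic slope is 20 × (1 − 2) = -20 dB/decade.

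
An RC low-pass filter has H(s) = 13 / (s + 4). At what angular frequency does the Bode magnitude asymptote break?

The single real pole at s = −4 gives a corner at ω = 4 rad/sec.

4 rad/sec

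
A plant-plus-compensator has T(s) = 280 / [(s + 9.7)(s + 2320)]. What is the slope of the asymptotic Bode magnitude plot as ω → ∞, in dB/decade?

With 0 zeros and 2 poles, the high-frequency asymptotic slope is 20 × (0 − 2) = -40 dB/decade.

-40 dB/decade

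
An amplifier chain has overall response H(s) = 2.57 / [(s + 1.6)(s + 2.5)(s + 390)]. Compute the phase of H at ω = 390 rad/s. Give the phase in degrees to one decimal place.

∠(j390 + 1.6) = arctan(390/1.6) = 89.76°
∠(j390 + 2.5) = arctan(390/2.5) = 89.63°
∠(j390 + 390) = arctan(390/390) = 45.00°
∠H(j390) = − (89.76° + 89.63° + 45.00°) = -224.40°

-224.4°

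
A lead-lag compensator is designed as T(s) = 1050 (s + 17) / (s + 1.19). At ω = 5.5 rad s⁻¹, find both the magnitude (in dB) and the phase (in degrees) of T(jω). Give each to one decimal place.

|T| = 70.5 dB, ∠T = -59.9°

|j5.5 + 17| = √(5.5² + 17²) = 17.87
|j5.5 + 1.19| = √(5.5² + 1.19²) = 5.627
|T(j5.5)| = 1050 × 17.87 / 5.627 = 3333.9
20 log₁₀(3333.9) = 70.46 dB
∠(j5.5 + 17) = arctan(5.5/17) = 17.93°
∠(j5.5 + 1.19) = arctan(5.5/1.19) = 77.79°
∠T(j5.5) = 17.93° − 77.79° = -59.86°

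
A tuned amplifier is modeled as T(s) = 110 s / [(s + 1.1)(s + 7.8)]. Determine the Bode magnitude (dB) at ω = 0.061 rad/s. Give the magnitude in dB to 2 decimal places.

|j0.061| = 0.061
|j0.061 + 1.1| = √(0.061² + 1.1²) = 1.102
|j0.061 + 7.8| = √(0.061² + 7.8²) = 7.8
|T(j0.061)| = 110 × 0.061 / (1.102 × 7.8) = 0.78083
20 log₁₀(0.78083) = -2.149 dB

-2.15 dB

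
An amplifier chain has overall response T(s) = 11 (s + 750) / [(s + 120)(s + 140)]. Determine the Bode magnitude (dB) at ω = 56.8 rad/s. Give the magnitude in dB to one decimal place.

-7.7 dB

|j56.8 + 750| = √(56.8² + 750²) = 752.1
|j56.8 + 120| = √(56.8² + 120²) = 132.8
|j56.8 + 140| = √(56.8² + 140²) = 151.1
|T(j56.8)| = 11 × 752.1 / (132.8 × 151.1) = 0.41248
20 log₁₀(0.41248) = -7.69 dB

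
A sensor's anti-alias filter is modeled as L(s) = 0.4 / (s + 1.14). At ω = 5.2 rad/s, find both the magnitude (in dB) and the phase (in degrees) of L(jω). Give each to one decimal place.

|j5.2 + 1.14| = √(5.2² + 1.14²) = 5.323
|L(j5.2)| = 0.4 / 5.323 = 0.075139
20 log₁₀(0.075139) = -22.48 dB
∠(j5.2 + 1.14) = arctan(5.2/1.14) = 77.63°
∠L(j5.2) = −77.63° = -77.63°

|L| = -22.5 dB, ∠L = -77.6°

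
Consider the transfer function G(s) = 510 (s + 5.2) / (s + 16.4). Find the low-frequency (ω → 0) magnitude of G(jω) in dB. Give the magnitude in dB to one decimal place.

G(0) = 510 × 5.2 / 16.4 = 161.71
20 log₁₀(161.71) = 44.17 dB

44.2 dB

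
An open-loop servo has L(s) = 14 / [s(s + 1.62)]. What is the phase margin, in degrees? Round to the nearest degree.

Gain crossover: |L(jω)| = 1 at ω ≈ 3.57 rad/s.
∠L(j3.57) = −90° − arctan(3.57/1.62) ≈ -155.60°
PM = 180° + (-155.60°) = 24.40°

24°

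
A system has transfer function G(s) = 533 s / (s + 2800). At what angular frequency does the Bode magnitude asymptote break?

The single real pole at s = −2800 gives a corner at ω = 2800 rad s⁻¹.

2800 rad s⁻¹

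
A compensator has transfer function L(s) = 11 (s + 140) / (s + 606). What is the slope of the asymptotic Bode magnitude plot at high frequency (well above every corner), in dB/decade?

0 dB/decade

With 1 zero and 1 pole, the high-frequency asymptotic slope is 20 × (1 − 1) = 0 dB/decade.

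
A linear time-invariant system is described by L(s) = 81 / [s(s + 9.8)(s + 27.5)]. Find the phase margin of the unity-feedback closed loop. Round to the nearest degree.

Gain crossover: |L(jω)| = 1 at ω ≈ 0.3 rad/sec.
∠L(j0.3) = −90° − arctan(0.3/9.8) − arctan(0.3/27.5) ≈ -92.38°
PM = 180° + (-92.38°) = 87.62°

88°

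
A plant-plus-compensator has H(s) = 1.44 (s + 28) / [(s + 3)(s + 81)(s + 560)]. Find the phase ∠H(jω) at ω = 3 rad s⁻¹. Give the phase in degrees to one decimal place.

∠(j3 + 28) = arctan(3/28) = 6.12°
∠(j3 + 3) = arctan(3/3) = 45.00°
∠(j3 + 81) = arctan(3/81) = 2.12°
∠(j3 + 560) = arctan(3/560) = 0.31°
∠H(j3) = 6.12° − (45.00° + 2.12° + 0.31°) = -41.31°

-41.3°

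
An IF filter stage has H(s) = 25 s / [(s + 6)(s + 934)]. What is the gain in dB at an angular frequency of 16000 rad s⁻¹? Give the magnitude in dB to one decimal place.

|j16000| = 1.6e+04
|j16000 + 6| = √(16000² + 6²) = 1.6e+04
|j16000 + 934| = √(16000² + 934²) = 1.603e+04
|H(j16000)| = 25 × 1.6e+04 / (1.6e+04 × 1.603e+04) = 0.0015598
20 log₁₀(0.0015598) = -56.14 dB

-56.1 dB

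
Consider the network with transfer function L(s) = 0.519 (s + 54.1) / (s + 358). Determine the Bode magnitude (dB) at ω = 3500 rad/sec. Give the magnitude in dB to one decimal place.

-5.7 dB

|j3500 + 54.1| = √(3500² + 54.1²) = 3500
|j3500 + 358| = √(3500² + 358²) = 3518
|L(j3500)| = 0.519 × 3500 / 3518 = 0.51637
20 log₁₀(0.51637) = -5.74 dB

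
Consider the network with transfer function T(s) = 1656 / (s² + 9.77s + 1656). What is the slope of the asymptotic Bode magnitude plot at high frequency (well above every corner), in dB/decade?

-40 dB/decade

With 0 zeros and 2 poles, the high-frequency asymptotic slope is 20 × (0 − 2) = -40 dB/decade.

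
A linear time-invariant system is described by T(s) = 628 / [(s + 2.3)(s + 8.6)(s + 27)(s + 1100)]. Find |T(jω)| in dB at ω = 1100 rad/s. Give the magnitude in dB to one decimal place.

|j1100 + 2.3| = √(1100² + 2.3²) = 1100
|j1100 + 8.6| = √(1100² + 8.6²) = 1100
|j1100 + 27| = √(1100² + 27²) = 1100
|j1100 + 1100| = √(1100² + 1100²) = 1556
|T(j1100)| = 628 / (1100 × 1100 × 1100 × 1556) = 3.032e-10
20 log₁₀(3.032e-10) = -190.37 dB

-190.4 dB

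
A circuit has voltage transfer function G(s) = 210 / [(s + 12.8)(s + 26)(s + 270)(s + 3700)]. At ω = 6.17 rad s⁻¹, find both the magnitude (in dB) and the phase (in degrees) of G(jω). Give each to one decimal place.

|j6.17 + 12.8| = √(6.17² + 12.8²) = 14.21
|j6.17 + 26| = √(6.17² + 26²) = 26.72
|j6.17 + 270| = √(6.17² + 270²) = 270.1
|j6.17 + 3700| = √(6.17² + 3700²) = 3700
|G(j6.17)| = 210 / (14.21 × 26.72 × 270.1 × 3700) = 5.5347e-07
20 log₁₀(5.5347e-07) = -125.14 dB
∠(j6.17 + 12.8) = arctan(6.17/12.8) = 25.74°
∠(j6.17 + 26) = arctan(6.17/26) = 13.35°
∠(j6.17 + 270) = arctan(6.17/270) = 1.31°
∠(j6.17 + 3700) = arctan(6.17/3700) = 0.10°
∠G(j6.17) = − (25.74° + 13.35° + 1.31° + 0.10°) = -40.49°

|G| = -125.1 dB, ∠G = -40.5 deg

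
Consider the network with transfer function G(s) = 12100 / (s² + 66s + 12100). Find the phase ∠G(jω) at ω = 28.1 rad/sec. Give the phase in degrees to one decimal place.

-9.3°

∠[(j28.1)² + 66(j28.1) + 12100] = ∠[11310 + j1854.6] = 9.31°
∠G(j28.1) = −9.31° = -9.31°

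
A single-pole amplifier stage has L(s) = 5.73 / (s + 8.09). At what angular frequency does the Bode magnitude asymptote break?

The single real pole at s = −8.09 gives a corner at ω = 8.09 rad s⁻¹.

8.09 rad s⁻¹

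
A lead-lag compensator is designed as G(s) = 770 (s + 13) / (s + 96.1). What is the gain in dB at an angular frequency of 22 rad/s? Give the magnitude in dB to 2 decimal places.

|j22 + 13| = √(22² + 13²) = 25.55
|j22 + 96.1| = √(22² + 96.1²) = 98.59
|G(j22)| = 770 × 25.55 / 98.59 = 199.59
20 log₁₀(199.59) = 46.003 dB

46.00 dB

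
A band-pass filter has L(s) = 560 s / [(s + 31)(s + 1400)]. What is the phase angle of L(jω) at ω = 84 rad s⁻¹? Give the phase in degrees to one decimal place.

16.8°

∠(j84) = 90.00°
∠(j84 + 31) = arctan(84/31) = 69.74°
∠(j84 + 1400) = arctan(84/1400) = 3.43°
∠L(j84) = 90.00° − (69.74° + 3.43°) = 16.82°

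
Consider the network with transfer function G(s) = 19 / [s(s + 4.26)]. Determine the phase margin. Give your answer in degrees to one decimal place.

50.9 deg

Gain crossover: |G(jω)| = 1 at ω ≈ 3.46 rad/s.
∠G(j3.46) = −90° − arctan(3.46/4.26) ≈ -129.10°
PM = 180° + (-129.10°) = 50.90°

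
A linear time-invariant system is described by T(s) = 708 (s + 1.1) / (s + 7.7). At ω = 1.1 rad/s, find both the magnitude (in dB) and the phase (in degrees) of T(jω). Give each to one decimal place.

|T| = 43.0 dB, ∠T = 36.9 deg

|j1.1 + 1.1| = √(1.1² + 1.1²) = 1.556
|j1.1 + 7.7| = √(1.1² + 7.7²) = 7.778
|T(j1.1)| = 708 × 1.556 / 7.778 = 141.6
20 log₁₀(141.6) = 43.02 dB
∠(j1.1 + 1.1) = arctan(1.1/1.1) = 45.00°
∠(j1.1 + 7.7) = arctan(1.1/7.7) = 8.13°
∠T(j1.1) = 45.00° − 8.13° = 36.87°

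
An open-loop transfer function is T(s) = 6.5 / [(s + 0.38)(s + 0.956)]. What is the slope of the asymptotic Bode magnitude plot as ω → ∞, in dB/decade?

-40 dB/decade

With 0 zeros and 2 poles, the high-frequency asymptotic slope is 20 × (0 − 2) = -40 dB/decade.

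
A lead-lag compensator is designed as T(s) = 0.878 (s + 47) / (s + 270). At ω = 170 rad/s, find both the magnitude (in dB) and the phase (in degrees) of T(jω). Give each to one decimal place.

|T| = -6.3 dB, ∠T = 42.3°

|j170 + 47| = √(170² + 47²) = 176.4
|j170 + 270| = √(170² + 270²) = 319.1
|T(j170)| = 0.878 × 176.4 / 319.1 = 0.48536
20 log₁₀(0.48536) = -6.28 dB
∠(j170 + 47) = arctan(170/47) = 74.55°
∠(j170 + 270) = arctan(170/270) = 32.20°
∠T(j170) = 74.55° − 32.20° = 42.35°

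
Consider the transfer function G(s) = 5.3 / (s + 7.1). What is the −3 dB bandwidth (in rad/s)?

7.1 rad/s

For a single-pole low-pass, the −3 dB point is at the pole: ω = 7.1 rad/s.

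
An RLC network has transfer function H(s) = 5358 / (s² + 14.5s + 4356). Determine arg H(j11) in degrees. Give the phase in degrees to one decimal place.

-2.2°

∠[(j11)² + 14.5(j11) + 4356] = ∠[4235 + j159.5] = 2.16°
∠H(j11) = −2.16° = -2.16°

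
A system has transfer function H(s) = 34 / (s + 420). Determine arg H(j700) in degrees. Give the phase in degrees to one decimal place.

∠(j700 + 420) = arctan(700/420) = 59.04°
∠H(j700) = −59.04° = -59.04°

-59.0 deg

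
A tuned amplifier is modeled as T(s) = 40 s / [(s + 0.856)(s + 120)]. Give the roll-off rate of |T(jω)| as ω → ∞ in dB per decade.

-20 dB/decade

With 1 zero and 2 poles, the high-frequency asymptotic slope is 20 × (1 − 2) = -20 dB/decade.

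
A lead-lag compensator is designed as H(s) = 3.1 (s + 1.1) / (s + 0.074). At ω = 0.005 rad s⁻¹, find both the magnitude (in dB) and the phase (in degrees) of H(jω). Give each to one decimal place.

|H| = 33.3 dB, ∠H = -3.6°

|j0.005 + 1.1| = √(0.005² + 1.1²) = 1.1
|j0.005 + 0.074| = √(0.005² + 0.074²) = 0.07417
|H(j0.005)| = 3.1 × 1.1 / 0.07417 = 45.977
20 log₁₀(45.977) = 33.25 dB
∠(j0.005 + 1.1) = arctan(0.005/1.1) = 0.26°
∠(j0.005 + 0.074) = arctan(0.005/0.074) = 3.87°
∠H(j0.005) = 0.26° − 3.87° = -3.61°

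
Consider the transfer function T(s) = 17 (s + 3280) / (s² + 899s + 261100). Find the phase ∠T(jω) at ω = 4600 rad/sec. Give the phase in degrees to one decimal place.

-114.3°

∠(j4600 + 3280) = arctan(4600/3280) = 54.51°
∠[(j4600)² + 899(j4600) + 261100] = ∠[-2.0899e+07 + j4.1354e+06] = 168.81°
∠T(j4600) = 54.51° − 168.81° = -114.30°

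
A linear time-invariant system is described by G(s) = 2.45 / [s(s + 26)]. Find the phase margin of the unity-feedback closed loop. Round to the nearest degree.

90°

Gain crossover: |G(jω)| = 1 at ω ≈ 0.0942 rad/s.
∠G(j0.0942) = −90° − arctan(0.0942/26) ≈ -90.21°
PM = 180° + (-90.21°) = 89.79°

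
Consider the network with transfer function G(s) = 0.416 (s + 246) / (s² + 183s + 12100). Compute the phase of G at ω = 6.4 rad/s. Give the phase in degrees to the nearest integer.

∠(j6.4 + 246) = arctan(6.4/246) = 1.49°
∠[(j6.4)² + 183(j6.4) + 12100] = ∠[12059 + j1171.2] = 5.55°
∠G(j6.4) = 1.49° − 5.55° = -4.06°

-4°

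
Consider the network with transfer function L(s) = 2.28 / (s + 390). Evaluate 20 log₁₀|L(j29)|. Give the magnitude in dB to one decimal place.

-44.7 dB

|j29 + 390| = √(29² + 390²) = 391.1
|L(j29)| = 2.28 / 391.1 = 0.0058301
20 log₁₀(0.0058301) = -44.69 dB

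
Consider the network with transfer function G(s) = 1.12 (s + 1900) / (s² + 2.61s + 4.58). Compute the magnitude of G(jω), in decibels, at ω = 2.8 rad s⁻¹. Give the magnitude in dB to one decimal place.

|j2.8 + 1900| = √(2.8² + 1900²) = 1900
|(j2.8)² + 2.61(j2.8) + 4.58| = |-3.26 + j7.308| = 8.002
|G(j2.8)| = 1.12 × 1900 / 8.002 = 265.93
20 log₁₀(265.93) = 48.50 dB

48.5 dB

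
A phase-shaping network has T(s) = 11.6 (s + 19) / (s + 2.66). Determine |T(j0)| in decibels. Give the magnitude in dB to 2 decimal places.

T(0) = 11.6 × 19 / 2.66 = 82.857
20 log₁₀(82.857) = 38.367 dB

38.37 dB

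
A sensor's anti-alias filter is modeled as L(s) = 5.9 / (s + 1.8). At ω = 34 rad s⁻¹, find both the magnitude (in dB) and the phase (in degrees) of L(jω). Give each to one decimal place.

|L| = -15.2 dB, ∠L = -87.0°

|j34 + 1.8| = √(34² + 1.8²) = 34.05
|L(j34)| = 5.9 / 34.05 = 0.17329
20 log₁₀(0.17329) = -15.22 dB
∠(j34 + 1.8) = arctan(34/1.8) = 86.97°
∠L(j34) = −86.97° = -86.97°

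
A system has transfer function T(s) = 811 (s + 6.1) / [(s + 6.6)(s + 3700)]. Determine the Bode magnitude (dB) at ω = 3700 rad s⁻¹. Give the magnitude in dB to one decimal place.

|j3700 + 6.1| = √(3700² + 6.1²) = 3700
|j3700 + 6.6| = √(3700² + 6.6²) = 3700
|j3700 + 3700| = √(3700² + 3700²) = 5233
|T(j3700)| = 811 × 3700 / (3700 × 5233) = 0.15499
20 log₁₀(0.15499) = -16.19 dB

-16.2 dB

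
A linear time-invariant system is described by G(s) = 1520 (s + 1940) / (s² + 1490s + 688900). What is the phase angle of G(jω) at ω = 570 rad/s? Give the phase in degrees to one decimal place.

∠(j570 + 1940) = arctan(570/1940) = 16.37°
∠[(j570)² + 1490(j570) + 688900] = ∠[3.64e+05 + j8.493e+05] = 66.80°
∠G(j570) = 16.37° − 66.80° = -50.43°

-50.4°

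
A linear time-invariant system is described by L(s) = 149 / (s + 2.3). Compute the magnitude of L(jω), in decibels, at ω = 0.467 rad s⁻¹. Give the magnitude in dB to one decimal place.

36.1 dB

|j0.467 + 2.3| = √(0.467² + 2.3²) = 2.347
|L(j0.467)| = 149 / 2.347 = 63.487
20 log₁₀(63.487) = 36.05 dB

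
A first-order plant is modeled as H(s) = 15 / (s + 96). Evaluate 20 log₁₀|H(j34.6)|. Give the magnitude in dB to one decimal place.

-16.7 dB

|j34.6 + 96| = √(34.6² + 96²) = 102
|H(j34.6)| = 15 / 102 = 0.14699
20 log₁₀(0.14699) = -16.65 dB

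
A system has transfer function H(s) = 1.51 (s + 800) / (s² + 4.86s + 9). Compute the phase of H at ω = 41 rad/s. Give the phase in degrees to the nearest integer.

∠(j41 + 800) = arctan(41/800) = 2.93°
∠[(j41)² + 4.86(j41) + 9] = ∠[-1672 + j199.26] = 173.20°
∠H(j41) = 2.93° − 173.20° = -170.27°

-170°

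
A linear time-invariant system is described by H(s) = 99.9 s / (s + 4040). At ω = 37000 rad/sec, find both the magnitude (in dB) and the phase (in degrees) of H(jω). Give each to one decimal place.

|j37000| = 3.7e+04
|j37000 + 4040| = √(37000² + 4040²) = 3.722e+04
|H(j37000)| = 99.9 × 3.7e+04 / 3.722e+04 = 99.31
20 log₁₀(99.31) = 39.94 dB
∠(j37000) = 90.00°
∠(j37000 + 4040) = arctan(37000/4040) = 83.77°
∠H(j37000) = 90.00° − 83.77° = 6.23°

|H| = 39.9 dB, ∠H = 6.2 deg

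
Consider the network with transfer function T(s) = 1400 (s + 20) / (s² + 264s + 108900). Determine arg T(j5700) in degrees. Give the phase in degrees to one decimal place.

∠(j5700 + 20) = arctan(5700/20) = 89.80°
∠[(j5700)² + 264(j5700) + 108900] = ∠[-3.2381e+07 + j1.5048e+06] = 177.34°
∠T(j5700) = 89.80° − 177.34° = -87.54°

-87.5°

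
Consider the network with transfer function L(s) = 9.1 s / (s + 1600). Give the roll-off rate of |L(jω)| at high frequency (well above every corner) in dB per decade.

0 dB/decade

With 1 zero and 1 pole, the high-frequency asymptotic slope is 20 × (1 − 1) = 0 dB/decade.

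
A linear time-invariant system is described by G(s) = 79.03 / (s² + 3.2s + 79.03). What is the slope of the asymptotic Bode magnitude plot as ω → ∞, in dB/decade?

With 0 zeros and 2 poles, the high-frequency asymptotic slope is 20 × (0 − 2) = -40 dB/decade.

-40 dB/decade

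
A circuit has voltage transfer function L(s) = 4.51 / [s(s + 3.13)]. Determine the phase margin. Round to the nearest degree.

67°

Gain crossover: |L(jω)| = 1 at ω ≈ 1.33 rad s⁻¹.
∠L(j1.33) = −90° − arctan(1.33/3.13) ≈ -112.97°
PM = 180° + (-112.97°) = 67.03°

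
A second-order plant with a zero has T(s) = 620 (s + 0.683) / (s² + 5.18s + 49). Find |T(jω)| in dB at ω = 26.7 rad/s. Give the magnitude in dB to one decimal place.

27.8 dB

|j26.7 + 0.683| = √(26.7² + 0.683²) = 26.71
|(j26.7)² + 5.18(j26.7) + 49| = |-663.89 + j138.31| = 678.1
|T(j26.7)| = 620 × 26.71 / 678.1 = 24.419
20 log₁₀(24.419) = 27.75 dB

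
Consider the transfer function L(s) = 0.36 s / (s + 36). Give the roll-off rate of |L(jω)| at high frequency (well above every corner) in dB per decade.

With 1 zero and 1 pole, the high-frequency asymptotic slope is 20 × (1 − 1) = 0 dB/decade.

0 dB/decade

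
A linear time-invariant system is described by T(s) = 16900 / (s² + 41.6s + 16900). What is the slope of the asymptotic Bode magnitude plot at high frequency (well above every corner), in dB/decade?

-40 dB/decade

With 0 zeros and 2 poles, the high-frequency asymptotic slope is 20 × (0 − 2) = -40 dB/decade.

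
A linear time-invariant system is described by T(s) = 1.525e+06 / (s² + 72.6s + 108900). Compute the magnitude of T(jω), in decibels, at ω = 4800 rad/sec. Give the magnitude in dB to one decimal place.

-23.5 dB

|(j4800)² + 72.6(j4800) + 108900| = |-2.2931e+07 + j3.4848e+05| = 2.293e+07
|T(j4800)| = 1.525e+06 / 2.293e+07 = 0.066496
20 log₁₀(0.066496) = -23.54 dB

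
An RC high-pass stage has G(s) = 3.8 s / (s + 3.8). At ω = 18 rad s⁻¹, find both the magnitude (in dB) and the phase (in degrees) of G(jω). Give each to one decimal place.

|j18| = 18
|j18 + 3.8| = √(18² + 3.8²) = 18.4
|G(j18)| = 3.8 × 18 / 18.4 = 3.7181
20 log₁₀(3.7181) = 11.41 dB
∠(j18) = 90.00°
∠(j18 + 3.8) = arctan(18/3.8) = 78.08°
∠G(j18) = 90.00° − 78.08° = 11.92°

|G| = 11.4 dB, ∠G = 11.9°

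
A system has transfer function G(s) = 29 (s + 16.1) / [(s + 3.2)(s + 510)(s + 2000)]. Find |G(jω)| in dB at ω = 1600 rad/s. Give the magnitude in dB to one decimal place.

-103.4 dB

|j1600 + 16.1| = √(1600² + 16.1²) = 1600
|j1600 + 3.2| = √(1600² + 3.2²) = 1600
|j1600 + 510| = √(1600² + 510²) = 1679
|j1600 + 2000| = √(1600² + 2000²) = 2561
|G(j1600)| = 29 × 1600 / (1600 × 1679 × 2561) = 6.7427e-06
20 log₁₀(6.7427e-06) = -103.42 dB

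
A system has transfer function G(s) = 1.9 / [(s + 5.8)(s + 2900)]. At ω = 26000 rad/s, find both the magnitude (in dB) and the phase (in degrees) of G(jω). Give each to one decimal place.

|j26000 + 5.8| = √(26000² + 5.8²) = 2.6e+04
|j26000 + 2900| = √(26000² + 2900²) = 2.616e+04
|G(j26000)| = 1.9 / (2.6e+04 × 2.616e+04) = 2.7933e-09
20 log₁₀(2.7933e-09) = -171.08 dB
∠(j26000 + 5.8) = arctan(26000/5.8) = 89.99°
∠(j26000 + 2900) = arctan(26000/2900) = 83.64°
∠G(j26000) = − (89.99° + 83.64°) = -173.62°

|G| = -171.1 dB, ∠G = -173.6°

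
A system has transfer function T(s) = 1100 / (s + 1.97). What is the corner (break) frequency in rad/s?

The single real pole at s = −1.97 gives a corner at ω = 1.97 rad/s.

1.97 rad/s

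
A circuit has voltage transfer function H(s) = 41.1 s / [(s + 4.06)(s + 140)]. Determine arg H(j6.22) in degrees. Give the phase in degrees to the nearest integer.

31 deg

∠(j6.22) = 90.00°
∠(j6.22 + 4.06) = arctan(6.22/4.06) = 56.87°
∠(j6.22 + 140) = arctan(6.22/140) = 2.54°
∠H(j6.22) = 90.00° − (56.87° + 2.54°) = 30.59°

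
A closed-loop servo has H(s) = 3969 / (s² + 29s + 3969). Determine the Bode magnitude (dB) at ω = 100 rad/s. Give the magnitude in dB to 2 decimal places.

-4.54 dB

|(j100)² + 29(j100) + 3969| = |-6031 + j2900| = 6692
|H(j100)| = 3969 / 6692 = 0.5931
20 log₁₀(0.5931) = -4.538 dB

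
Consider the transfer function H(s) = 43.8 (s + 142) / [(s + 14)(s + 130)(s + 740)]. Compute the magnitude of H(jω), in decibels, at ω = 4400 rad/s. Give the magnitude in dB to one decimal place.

-113.0 dB

|j4400 + 142| = √(4400² + 142²) = 4402
|j4400 + 14| = √(4400² + 14²) = 4400
|j4400 + 130| = √(4400² + 130²) = 4402
|j4400 + 740| = √(4400² + 740²) = 4462
|H(j4400)| = 43.8 × 4402 / (4400 × 4402 × 4462) = 2.2312e-06
20 log₁₀(2.2312e-06) = -113.03 dB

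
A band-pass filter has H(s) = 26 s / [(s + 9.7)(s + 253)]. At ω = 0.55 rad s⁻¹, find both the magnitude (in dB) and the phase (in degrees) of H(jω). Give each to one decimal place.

|j0.55| = 0.55
|j0.55 + 9.7| = √(0.55² + 9.7²) = 9.716
|j0.55 + 253| = √(0.55² + 253²) = 253
|H(j0.55)| = 26 × 0.55 / (9.716 × 253) = 0.0058176
20 log₁₀(0.0058176) = -44.71 dB
∠(j0.55) = 90.00°
∠(j0.55 + 9.7) = arctan(0.55/9.7) = 3.25°
∠(j0.55 + 253) = arctan(0.55/253) = 0.12°
∠H(j0.55) = 90.00° − (3.25° + 0.12°) = 86.63°

|H| = -44.7 dB, ∠H = 86.6 deg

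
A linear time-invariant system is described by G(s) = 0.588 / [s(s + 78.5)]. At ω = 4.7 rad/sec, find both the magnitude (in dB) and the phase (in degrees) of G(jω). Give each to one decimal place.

|G| = -56.0 dB, ∠G = -93.4 deg

|j4.7 + 78.5| = √(4.7² + 78.5²) = 78.64
|j4.7| = 4.7
|G(j4.7)| = 0.588 / (78.64 × 4.7) = 0.0015909
20 log₁₀(0.0015909) = -55.97 dB
∠(j4.7 + 78.5) = arctan(4.7/78.5) = 3.43°
∠(j4.7) = 90.00°
∠G(j4.7) = − (3.43° + 90.00°) = -93.43°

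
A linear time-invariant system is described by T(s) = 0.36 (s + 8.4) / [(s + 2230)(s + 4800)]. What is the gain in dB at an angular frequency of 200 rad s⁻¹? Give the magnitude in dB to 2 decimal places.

|j200 + 8.4| = √(200² + 8.4²) = 200.2
|j200 + 2230| = √(200² + 2230²) = 2239
|j200 + 4800| = √(200² + 4800²) = 4804
|T(j200)| = 0.36 × 200.2 / (2239 × 4804) = 6.6997e-06
20 log₁₀(6.6997e-06) = -103.479 dB

-103.48 dB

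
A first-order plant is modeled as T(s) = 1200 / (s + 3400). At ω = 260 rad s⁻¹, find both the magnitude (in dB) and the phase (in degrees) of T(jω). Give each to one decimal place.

|j260 + 3400| = √(260² + 3400²) = 3410
|T(j260)| = 1200 / 3410 = 0.35191
20 log₁₀(0.35191) = -9.07 dB
∠(j260 + 3400) = arctan(260/3400) = 4.37°
∠T(j260) = −4.37° = -4.37°

|T| = -9.1 dB, ∠T = -4.4°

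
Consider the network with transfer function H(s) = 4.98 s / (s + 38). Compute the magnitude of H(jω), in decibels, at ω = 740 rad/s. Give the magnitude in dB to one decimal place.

13.9 dB

|j740| = 740
|j740 + 38| = √(740² + 38²) = 741
|H(j740)| = 4.98 × 740 / 741 = 4.9734
20 log₁₀(4.9734) = 13.93 dB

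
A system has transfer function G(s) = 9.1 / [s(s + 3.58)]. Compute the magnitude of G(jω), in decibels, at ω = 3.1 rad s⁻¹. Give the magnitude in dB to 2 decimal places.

-4.15 dB

|j3.1 + 3.58| = √(3.1² + 3.58²) = 4.736
|j3.1| = 3.1
|G(j3.1)| = 9.1 / (4.736 × 3.1) = 0.61987
20 log₁₀(0.61987) = -4.154 dB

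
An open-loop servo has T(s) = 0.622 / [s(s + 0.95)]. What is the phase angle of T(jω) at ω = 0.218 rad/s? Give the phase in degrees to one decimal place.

∠(j0.218 + 0.95) = arctan(0.218/0.95) = 12.92°
∠(j0.218) = 90.00°
∠T(j0.218) = − (12.92° + 90.00°) = -102.92°

-102.9°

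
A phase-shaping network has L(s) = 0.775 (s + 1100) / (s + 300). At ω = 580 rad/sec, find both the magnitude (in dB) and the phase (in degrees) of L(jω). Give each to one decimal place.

|j580 + 1100| = √(580² + 1100²) = 1244
|j580 + 300| = √(580² + 300²) = 653
|L(j580)| = 0.775 × 1244 / 653 = 1.4759
20 log₁₀(1.4759) = 3.38 dB
∠(j580 + 1100) = arctan(580/1100) = 27.80°
∠(j580 + 300) = arctan(580/300) = 62.65°
∠L(j580) = 27.80° − 62.65° = -34.85°

|L| = 3.4 dB, ∠L = -34.8°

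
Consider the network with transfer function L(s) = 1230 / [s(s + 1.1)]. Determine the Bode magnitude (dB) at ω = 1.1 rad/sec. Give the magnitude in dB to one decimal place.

57.1 dB

|j1.1 + 1.1| = √(1.1² + 1.1²) = 1.556
|j1.1| = 1.1
|L(j1.1)| = 1230 / (1.556 × 1.1) = 718.79
20 log₁₀(718.79) = 57.13 dB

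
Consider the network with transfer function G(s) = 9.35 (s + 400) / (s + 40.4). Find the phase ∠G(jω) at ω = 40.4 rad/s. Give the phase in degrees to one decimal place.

-39.2°

∠(j40.4 + 400) = arctan(40.4/400) = 5.77°
∠(j40.4 + 40.4) = arctan(40.4/40.4) = 45.00°
∠G(j40.4) = 5.77° − 45.00° = -39.23°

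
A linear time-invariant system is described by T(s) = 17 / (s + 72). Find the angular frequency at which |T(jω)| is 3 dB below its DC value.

For a single-pole low-pass, the −3 dB point is at the pole: ω = 72 rad/s.

72 rad/s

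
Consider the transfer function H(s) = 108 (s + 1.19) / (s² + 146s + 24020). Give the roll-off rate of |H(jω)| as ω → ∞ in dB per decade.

-20 dB/decade

With 1 zero and 2 poles, the high-frequency asymptotic slope is 20 × (1 − 2) = -20 dB/decade.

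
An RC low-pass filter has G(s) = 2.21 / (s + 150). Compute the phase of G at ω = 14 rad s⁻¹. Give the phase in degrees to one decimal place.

-5.3°

∠(j14 + 150) = arctan(14/150) = 5.33°
∠G(j14) = −5.33° = -5.33°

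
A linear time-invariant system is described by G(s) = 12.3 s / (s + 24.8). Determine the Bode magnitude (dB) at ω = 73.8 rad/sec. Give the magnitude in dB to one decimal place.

21.3 dB

|j73.8| = 73.8
|j73.8 + 24.8| = √(73.8² + 24.8²) = 77.86
|G(j73.8)| = 12.3 × 73.8 / 77.86 = 11.659
20 log₁₀(11.659) = 21.33 dB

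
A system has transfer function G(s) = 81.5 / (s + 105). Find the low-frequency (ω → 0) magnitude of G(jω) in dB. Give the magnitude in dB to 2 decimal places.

-2.20 dB

G(0) = 81.5 / 105 = 0.77619
20 log₁₀(0.77619) = -2.201 dB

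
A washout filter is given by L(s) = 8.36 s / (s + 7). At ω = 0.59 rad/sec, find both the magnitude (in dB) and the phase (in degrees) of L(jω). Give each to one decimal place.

|j0.59| = 0.59
|j0.59 + 7| = √(0.59² + 7²) = 7.025
|L(j0.59)| = 8.36 × 0.59 / 7.025 = 0.70214
20 log₁₀(0.70214) = -3.07 dB
∠(j0.59) = 90.00°
∠(j0.59 + 7) = arctan(0.59/7) = 4.82°
∠L(j0.59) = 90.00° − 4.82° = 85.18°

|L| = -3.1 dB, ∠L = 85.2°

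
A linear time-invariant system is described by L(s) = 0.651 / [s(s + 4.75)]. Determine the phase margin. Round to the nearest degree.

Gain crossover: |L(jω)| = 1 at ω ≈ 0.137 rad/s.
∠L(j0.137) = −90° − arctan(0.137/4.75) ≈ -91.65°
PM = 180° + (-91.65°) = 88.35°

88°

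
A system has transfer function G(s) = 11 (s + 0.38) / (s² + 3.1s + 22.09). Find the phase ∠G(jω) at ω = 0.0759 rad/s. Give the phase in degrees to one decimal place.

∠(j0.0759 + 0.38) = arctan(0.0759/0.38) = 11.30°
∠[(j0.0759)² + 3.1(j0.0759) + 22.09] = ∠[22.084 + j0.23529] = 0.61°
∠G(j0.0759) = 11.30° − 0.61° = 10.69°

10.7°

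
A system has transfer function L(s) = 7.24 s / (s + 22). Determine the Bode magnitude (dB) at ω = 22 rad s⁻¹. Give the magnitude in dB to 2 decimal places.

|j22| = 22
|j22 + 22| = √(22² + 22²) = 31.11
|L(j22)| = 7.24 × 22 / 31.11 = 5.1195
20 log₁₀(5.1195) = 14.184 dB

14.18 dB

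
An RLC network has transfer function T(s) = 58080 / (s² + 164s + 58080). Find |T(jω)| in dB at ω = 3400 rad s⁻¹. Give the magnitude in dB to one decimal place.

-45.9 dB

|(j3400)² + 164(j3400) + 58080| = |-1.1502e+07 + j5.576e+05| = 1.152e+07
|T(j3400)| = 58080 / 1.152e+07 = 0.0050437
20 log₁₀(0.0050437) = -45.95 dB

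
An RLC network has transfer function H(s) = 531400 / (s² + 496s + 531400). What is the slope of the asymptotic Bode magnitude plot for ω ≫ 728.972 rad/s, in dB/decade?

With 0 zeros and 2 poles, the high-frequency asymptotic slope is 20 × (0 − 2) = -40 dB/decade.

-40 dB/decade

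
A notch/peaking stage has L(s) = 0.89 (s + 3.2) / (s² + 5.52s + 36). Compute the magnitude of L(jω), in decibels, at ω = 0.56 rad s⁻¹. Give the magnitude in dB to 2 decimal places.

|j0.56 + 3.2| = √(0.56² + 3.2²) = 3.249
|(j0.56)² + 5.52(j0.56) + 36| = |35.686 + j3.0912| = 35.82
|L(j0.56)| = 0.89 × 3.249 / 35.82 = 0.080717
20 log₁₀(0.080717) = -21.861 dB

-21.86 dB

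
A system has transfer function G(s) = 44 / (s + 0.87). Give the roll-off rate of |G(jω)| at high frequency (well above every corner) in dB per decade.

-20 dB/decade

With 0 zeros and 1 pole, the high-frequency asymptotic slope is 20 × (0 − 1) = -20 dB/decade.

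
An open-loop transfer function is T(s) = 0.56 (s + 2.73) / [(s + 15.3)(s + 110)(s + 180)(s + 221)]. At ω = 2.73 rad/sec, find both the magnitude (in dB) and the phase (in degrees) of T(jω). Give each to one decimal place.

|j2.73 + 2.73| = √(2.73² + 2.73²) = 3.861
|j2.73 + 15.3| = √(2.73² + 15.3²) = 15.54
|j2.73 + 110| = √(2.73² + 110²) = 110
|j2.73 + 180| = √(2.73² + 180²) = 180
|j2.73 + 221| = √(2.73² + 221²) = 221
|T(j2.73)| = 0.56 × 3.861 / (15.54 × 110 × 180 × 221) = 3.1776e-08
20 log₁₀(3.1776e-08) = -149.96 dB
∠(j2.73 + 2.73) = arctan(2.73/2.73) = 45.00°
∠(j2.73 + 15.3) = arctan(2.73/15.3) = 10.12°
∠(j2.73 + 110) = arctan(2.73/110) = 1.42°
∠(j2.73 + 180) = arctan(2.73/180) = 0.87°
∠(j2.73 + 221) = arctan(2.73/221) = 0.71°
∠T(j2.73) = 45.00° − (10.12° + 1.42° + 0.87° + 0.71°) = 31.88°

|T| = -150.0 dB, ∠T = 31.9°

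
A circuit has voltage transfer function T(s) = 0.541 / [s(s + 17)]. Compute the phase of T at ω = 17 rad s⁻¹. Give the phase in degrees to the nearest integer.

-135°

∠(j17 + 17) = arctan(17/17) = 45.00°
∠(j17) = 90.00°
∠T(j17) = − (45.00° + 90.00°) = -135.00°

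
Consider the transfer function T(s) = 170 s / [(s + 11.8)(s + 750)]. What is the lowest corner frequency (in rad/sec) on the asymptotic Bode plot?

Break frequencies occur at each pole and zero magnitude: 11.8 rad/sec, 750 rad/sec.
The lowest is 11.8 rad/sec.

11.8 rad/sec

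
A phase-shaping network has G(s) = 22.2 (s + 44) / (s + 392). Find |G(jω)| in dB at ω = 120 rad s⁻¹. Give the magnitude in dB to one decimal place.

|j120 + 44| = √(120² + 44²) = 127.8
|j120 + 392| = √(120² + 392²) = 410
|G(j120)| = 22.2 × 127.8 / 410 = 6.9213
20 log₁₀(6.9213) = 16.80 dB

16.8 dB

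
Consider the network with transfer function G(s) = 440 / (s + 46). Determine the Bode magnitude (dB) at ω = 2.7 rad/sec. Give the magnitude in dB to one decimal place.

|j2.7 + 46| = √(2.7² + 46²) = 46.08
|G(j2.7)| = 440 / 46.08 = 9.5488
20 log₁₀(9.5488) = 19.60 dB

19.6 dB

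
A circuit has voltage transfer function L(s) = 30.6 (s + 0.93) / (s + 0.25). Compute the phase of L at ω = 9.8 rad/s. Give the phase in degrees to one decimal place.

∠(j9.8 + 0.93) = arctan(9.8/0.93) = 84.58°
∠(j9.8 + 0.25) = arctan(9.8/0.25) = 88.54°
∠L(j9.8) = 84.58° − 88.54° = -3.96°

-4.0°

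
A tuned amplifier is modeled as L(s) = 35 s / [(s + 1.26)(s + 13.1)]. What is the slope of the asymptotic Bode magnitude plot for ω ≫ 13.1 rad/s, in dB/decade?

With 1 zero and 2 poles, the high-frequency asymptotic slope is 20 × (1 − 2) = -20 dB/decade.

-20 dB/decade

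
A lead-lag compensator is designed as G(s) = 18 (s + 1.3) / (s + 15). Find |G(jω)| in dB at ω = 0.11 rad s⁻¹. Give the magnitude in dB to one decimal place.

3.9 dB

|j0.11 + 1.3| = √(0.11² + 1.3²) = 1.305
|j0.11 + 15| = √(0.11² + 15²) = 15
|G(j0.11)| = 18 × 1.305 / 15 = 1.5655
20 log₁₀(1.5655) = 3.89 dB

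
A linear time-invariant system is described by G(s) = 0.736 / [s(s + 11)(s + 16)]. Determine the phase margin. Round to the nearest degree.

90°

Gain crossover: |G(jω)| = 1 at ω ≈ 0.00418 rad s⁻¹.
∠G(j0.00418) = −90° − arctan(0.00418/11) − arctan(0.00418/16) ≈ -90.04°
PM = 180° + (-90.04°) = 89.96°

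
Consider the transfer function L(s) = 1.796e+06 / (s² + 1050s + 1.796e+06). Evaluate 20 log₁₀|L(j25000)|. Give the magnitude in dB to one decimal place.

|(j25000)² + 1050(j25000) + 1.796e+06| = |-6.232e+08 + j2.625e+07| = 6.238e+08
|L(j25000)| = 1.796e+06 / 6.238e+08 = 0.0028793
20 log₁₀(0.0028793) = -50.81 dB

-50.8 dB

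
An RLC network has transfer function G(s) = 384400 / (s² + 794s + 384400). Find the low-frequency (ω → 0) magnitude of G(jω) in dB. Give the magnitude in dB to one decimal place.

0.0 dB

G(0) = 384400 / 384400 = 1
20 log₁₀(1) = 0.00 dB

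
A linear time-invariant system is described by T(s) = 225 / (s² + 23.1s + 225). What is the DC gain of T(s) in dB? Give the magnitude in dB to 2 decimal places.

0.00 dB

T(0) = 225 / 225 = 1
20 log₁₀(1) = 0.000 dB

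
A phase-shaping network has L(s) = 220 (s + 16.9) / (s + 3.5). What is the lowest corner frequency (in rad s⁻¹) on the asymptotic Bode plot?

Break frequencies occur at each pole and zero magnitude: 3.5 rad s⁻¹, 16.9 rad s⁻¹.
The lowest is 3.5 rad s⁻¹.

3.5 rad s⁻¹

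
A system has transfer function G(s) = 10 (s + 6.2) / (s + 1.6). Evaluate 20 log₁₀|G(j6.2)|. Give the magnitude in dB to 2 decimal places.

|j6.2 + 6.2| = √(6.2² + 6.2²) = 8.768
|j6.2 + 1.6| = √(6.2² + 1.6²) = 6.403
|G(j6.2)| = 10 × 8.768 / 6.403 = 13.694
20 log₁₀(13.694) = 22.730 dB

22.73 dB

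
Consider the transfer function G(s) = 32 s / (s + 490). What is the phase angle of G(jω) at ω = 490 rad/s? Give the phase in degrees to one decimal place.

∠(j490) = 90.00°
∠(j490 + 490) = arctan(490/490) = 45.00°
∠G(j490) = 90.00° − 45.00° = 45.00°

45.0°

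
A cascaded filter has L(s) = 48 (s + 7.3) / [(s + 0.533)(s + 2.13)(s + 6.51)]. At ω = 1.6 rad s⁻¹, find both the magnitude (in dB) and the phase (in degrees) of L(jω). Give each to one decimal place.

|j1.6 + 7.3| = √(1.6² + 7.3²) = 7.473
|j1.6 + 0.533| = √(1.6² + 0.533²) = 1.686
|j1.6 + 2.13| = √(1.6² + 2.13²) = 2.664
|j1.6 + 6.51| = √(1.6² + 6.51²) = 6.704
|L(j1.6)| = 48 × 7.473 / (1.686 × 2.664 × 6.704) = 11.91
20 log₁₀(11.91) = 21.52 dB
∠(j1.6 + 7.3) = arctan(1.6/7.3) = 12.36°
∠(j1.6 + 0.533) = arctan(1.6/0.533) = 71.58°
∠(j1.6 + 2.13) = arctan(1.6/2.13) = 36.91°
∠(j1.6 + 6.51) = arctan(1.6/6.51) = 13.81°
∠L(j1.6) = 12.36° − (71.58° + 36.91° + 13.81°) = -109.93°

|L| = 21.5 dB, ∠L = -109.9°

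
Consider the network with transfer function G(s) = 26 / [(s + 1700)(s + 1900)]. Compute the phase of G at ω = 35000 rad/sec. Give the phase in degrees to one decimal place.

-174.1°

∠(j35000 + 1700) = arctan(35000/1700) = 87.22°
∠(j35000 + 1900) = arctan(35000/1900) = 86.89°
∠G(j35000) = − (87.22° + 86.89°) = -174.11°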